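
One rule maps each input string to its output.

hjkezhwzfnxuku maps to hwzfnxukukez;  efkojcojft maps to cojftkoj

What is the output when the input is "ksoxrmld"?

Rule — delete the first 2 characters, then move the first 3 characters to the end (rotate left by 3).
Working it through for "ksoxrmld": intermediate "oxrmld", final "mldoxr".

mldoxr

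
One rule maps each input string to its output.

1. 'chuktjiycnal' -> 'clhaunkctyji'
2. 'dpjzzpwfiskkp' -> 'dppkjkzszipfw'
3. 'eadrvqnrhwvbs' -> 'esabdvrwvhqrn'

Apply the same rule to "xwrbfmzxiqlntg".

Rule — take characters alternately from the front and the back (1st, last, 2nd, 2nd-last, ...).
Doing the same to "xwrbfmzxiqlntg": "xgwtrnblfqmizx".

xgwtrnblfqmizx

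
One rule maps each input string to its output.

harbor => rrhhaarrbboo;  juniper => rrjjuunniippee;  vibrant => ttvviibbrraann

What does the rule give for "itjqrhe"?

The rule is to double every character, then move the last 2 characters to the front (rotate right by 2).
Applying both steps to "itjqrhe": "iittjjqqrrhhee", then "eeiittjjqqrrhh".

eeiittjjqqrrhh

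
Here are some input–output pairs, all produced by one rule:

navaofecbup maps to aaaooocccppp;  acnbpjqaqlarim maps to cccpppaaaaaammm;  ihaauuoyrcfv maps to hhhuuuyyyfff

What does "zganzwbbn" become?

gggzzzbbb

The transformation: keep one character in every 3, starting at position 2 (positions 2nd, 5th, 8th, ...), then repeat every character 3 times.
Applying that to "zganzwbbn" gives "gggzzzbbb".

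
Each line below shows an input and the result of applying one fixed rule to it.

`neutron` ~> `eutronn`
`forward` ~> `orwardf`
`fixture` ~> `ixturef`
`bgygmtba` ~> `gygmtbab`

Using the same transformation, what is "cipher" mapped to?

The rule is to move the first character to the end.
"cipher" → "ipherc".

ipherc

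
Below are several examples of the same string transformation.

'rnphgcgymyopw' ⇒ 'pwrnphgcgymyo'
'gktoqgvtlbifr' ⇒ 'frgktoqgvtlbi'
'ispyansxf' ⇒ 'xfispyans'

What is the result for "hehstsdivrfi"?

fihehstsdivr

The transformation: move the last 2 characters to the front (rotate right by 2).
So "hehstsdivrfi" becomes "fihehstsdivr".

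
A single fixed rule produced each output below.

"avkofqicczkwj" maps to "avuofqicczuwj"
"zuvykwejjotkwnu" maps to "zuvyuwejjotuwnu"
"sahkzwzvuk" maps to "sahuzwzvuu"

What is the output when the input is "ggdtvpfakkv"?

ggdtvpfauuv

The transformation: replace every "k" with "u".
Doing the same to "ggdtvpfakkv": "ggdtvpfauuv".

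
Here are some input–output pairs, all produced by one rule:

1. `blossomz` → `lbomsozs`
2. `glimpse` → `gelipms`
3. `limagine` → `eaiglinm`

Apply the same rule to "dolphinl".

The transformation: sort the characters into alphabetical order, then swap each adjacent pair of characters (1↔2, 3↔4, ...).
"dolphinl" → "hdlinlpo".

hdlinlpo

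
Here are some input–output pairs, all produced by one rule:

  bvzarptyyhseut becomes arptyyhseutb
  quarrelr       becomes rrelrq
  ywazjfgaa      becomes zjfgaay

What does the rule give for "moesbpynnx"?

sbpynnxm

The transformation: move the first character to the end, then delete the first 2 characters.
"moesbpynnx" → "oesbpynnxm" → "sbpynnxm".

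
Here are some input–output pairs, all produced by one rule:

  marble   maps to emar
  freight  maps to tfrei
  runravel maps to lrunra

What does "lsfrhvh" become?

hlsfr

In each case the input is transformed by: move the last 3 characters to the front (rotate right by 3), then delete the first 2 characters.
Doing the same to "lsfrhvh": "hlsfr".
(Check on "freight": → "ghtfrei" → "tfrei" ✓)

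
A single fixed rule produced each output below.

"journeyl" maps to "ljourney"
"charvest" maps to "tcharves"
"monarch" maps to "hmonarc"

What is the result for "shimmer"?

In each case the input is transformed by: move the last character to the front.
So "shimmer" becomes "rshimme".

rshimme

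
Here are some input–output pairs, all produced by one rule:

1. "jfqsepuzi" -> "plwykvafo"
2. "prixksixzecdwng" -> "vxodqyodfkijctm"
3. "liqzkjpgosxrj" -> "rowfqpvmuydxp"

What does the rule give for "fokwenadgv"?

luqcktgjmb

In each case the input is transformed by: shift every letter 6 places forward in the alphabet (wrapping around).
For "fokwenadgv" the result is "luqcktgjmb".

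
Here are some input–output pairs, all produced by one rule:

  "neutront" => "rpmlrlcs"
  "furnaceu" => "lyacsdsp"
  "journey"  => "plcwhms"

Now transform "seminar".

The transformation: shift every letter 2 places backward in the alphabet (wrapping around), then move the first 3 characters to the end (rotate left by 3).
For "seminar", step one produces "qckglyp"; step two turns that into "glypqck".

glypqck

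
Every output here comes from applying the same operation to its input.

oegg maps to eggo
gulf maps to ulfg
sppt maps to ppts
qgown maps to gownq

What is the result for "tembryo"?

The rule is to move the first character to the end.
Applying that to "tembryo" gives "embryot".

embryot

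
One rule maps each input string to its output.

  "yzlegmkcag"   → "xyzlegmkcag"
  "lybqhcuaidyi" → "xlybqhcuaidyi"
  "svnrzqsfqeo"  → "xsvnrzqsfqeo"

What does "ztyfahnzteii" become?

xztyfahnzteii

The rule is to prepend "x".
So "ztyfahnzteii" becomes "xztyfahnzteii".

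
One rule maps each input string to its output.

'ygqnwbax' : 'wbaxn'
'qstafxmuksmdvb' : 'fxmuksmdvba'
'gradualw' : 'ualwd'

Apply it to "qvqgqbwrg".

qbwrgg

Rule — delete the first 3 characters, then move the first character to the end.
For "qvqgqbwrg", step one produces "gqbwrg"; step two turns that into "qbwrgg".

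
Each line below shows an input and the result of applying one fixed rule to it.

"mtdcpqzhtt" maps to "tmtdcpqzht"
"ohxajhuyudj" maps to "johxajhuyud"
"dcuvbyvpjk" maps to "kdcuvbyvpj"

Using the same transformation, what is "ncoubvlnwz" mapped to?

The transformation: move the last character to the front.
Doing the same to "ncoubvlnwz": "zncoubvlnw".

zncoubvlnw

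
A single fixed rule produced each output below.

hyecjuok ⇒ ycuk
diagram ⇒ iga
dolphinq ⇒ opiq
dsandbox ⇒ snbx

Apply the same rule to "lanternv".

atrv

The rule is to keep every other character starting from the second (positions 2nd, 4th, 6th, ...).
So "lanternv" becomes "atrv".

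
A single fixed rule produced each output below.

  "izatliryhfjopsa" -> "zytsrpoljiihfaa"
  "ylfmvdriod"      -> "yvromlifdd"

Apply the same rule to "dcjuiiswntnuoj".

wuutsonnjjiidc

The rule is to sort the characters into reverse alphabetical order.
For "dcjuiiswntnuoj" the result is "wuutsonnjjiidc".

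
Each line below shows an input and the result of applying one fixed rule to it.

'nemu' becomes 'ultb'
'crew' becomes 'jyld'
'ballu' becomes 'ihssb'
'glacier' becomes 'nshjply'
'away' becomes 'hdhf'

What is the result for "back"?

ihjr

Looking at the pairs, the operation is to shift every letter 7 places forward in the alphabet (wrapping around).
On "back" that produces "ihjr".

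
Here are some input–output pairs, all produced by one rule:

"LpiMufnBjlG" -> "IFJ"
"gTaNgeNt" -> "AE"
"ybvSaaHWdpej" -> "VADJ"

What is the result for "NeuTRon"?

UO

Looking at the pairs, the operation is to flip the case of every letter, then keep one character in every 3, starting at position 3 (positions 3rd, 6th, 9th, ...).
"NeuTRon" → "nEUtrON" → "UO".
(Check on "gTaNgeNt": → "GtAnGEnT" → "AE" ✓)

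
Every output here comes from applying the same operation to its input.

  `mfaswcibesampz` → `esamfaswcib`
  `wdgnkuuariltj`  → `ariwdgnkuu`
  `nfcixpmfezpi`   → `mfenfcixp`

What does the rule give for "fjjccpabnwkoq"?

In each case the input is transformed by: delete the last 3 characters, then move the last 3 characters to the front (rotate right by 3).
On "fjjccpabnwkoq": the first step gives "fjjccpabnw", and the second then gives "bnwfjjccpa".

bnwfjjccpa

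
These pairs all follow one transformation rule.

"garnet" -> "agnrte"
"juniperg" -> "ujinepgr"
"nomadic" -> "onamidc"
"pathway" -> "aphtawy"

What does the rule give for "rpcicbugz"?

In each case the input is transformed by: swap each adjacent pair of characters (1↔2, 3↔4, ...).
"rpcicbugz" → "pricbcguz".

pricbcguz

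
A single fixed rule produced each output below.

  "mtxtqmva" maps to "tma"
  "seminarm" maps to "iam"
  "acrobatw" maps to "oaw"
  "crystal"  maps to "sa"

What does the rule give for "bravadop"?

In each case the input is transformed by: delete the first 2 characters, then keep every other character starting from the second (positions 2nd, 4th, 6th, ...).
On "bravadop": the first step gives "avadop", and the second then gives "vdp".
(Check on "acrobatw": → "robatw" → "oaw" ✓)

vdp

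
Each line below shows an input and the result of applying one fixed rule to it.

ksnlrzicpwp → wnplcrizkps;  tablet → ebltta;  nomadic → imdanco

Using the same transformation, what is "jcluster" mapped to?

eltusjrc

The rule is to take characters alternately from the front and the back (1st, last, 2nd, 2nd-last, ...), then move the first 3 characters to the end (rotate left by 3).
On "jcluster": the first step gives "jrceltus", and the second then gives "eltusjrc".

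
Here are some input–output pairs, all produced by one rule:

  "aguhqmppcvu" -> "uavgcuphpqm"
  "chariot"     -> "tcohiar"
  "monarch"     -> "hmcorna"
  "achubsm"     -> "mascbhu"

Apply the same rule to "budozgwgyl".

lbyugdwogz

Looking at the pairs, the operation is to reverse the string, then take characters alternately from the front and the back (1st, last, 2nd, 2nd-last, ...).
Working it through for "budozgwgyl": intermediate "lygwgzodub", final "lbyugdwogz".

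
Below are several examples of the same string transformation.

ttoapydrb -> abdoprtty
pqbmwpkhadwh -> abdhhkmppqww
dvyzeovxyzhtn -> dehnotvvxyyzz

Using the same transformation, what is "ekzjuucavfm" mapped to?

acefjkmuuvz

The transformation: sort the characters into alphabetical order.
"ekzjuucavfm" → "acefjkmuuvz".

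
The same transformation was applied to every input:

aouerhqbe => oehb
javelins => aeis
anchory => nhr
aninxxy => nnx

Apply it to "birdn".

id

Looking at the pairs, the operation is to keep every other character starting from the second (positions 2nd, 4th, 6th, ...).
For "birdn" the result is "id".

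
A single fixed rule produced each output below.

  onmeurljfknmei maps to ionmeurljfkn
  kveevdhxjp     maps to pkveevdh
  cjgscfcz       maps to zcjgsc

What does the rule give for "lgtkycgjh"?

In each case the input is transformed by: move the last character to the front, then delete the last 2 characters.
Applying both steps to "lgtkycgjh": "hlgtkycgj", then "hlgtkyc".

hlgtkyc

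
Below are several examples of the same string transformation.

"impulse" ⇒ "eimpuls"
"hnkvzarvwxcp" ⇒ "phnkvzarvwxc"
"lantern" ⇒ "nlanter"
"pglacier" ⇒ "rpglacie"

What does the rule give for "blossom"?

In each case the input is transformed by: move the last character to the front.
Applying that to "blossom" gives "mblosso".

mblosso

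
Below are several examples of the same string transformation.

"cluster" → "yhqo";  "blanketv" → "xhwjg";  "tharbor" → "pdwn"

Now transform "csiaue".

Each output is the input with this applied: shift every letter 4 places backward in the alphabet (wrapping around), then delete the last 3 characters.
"csiaue" → "yoewqa" → "yoe".

yoe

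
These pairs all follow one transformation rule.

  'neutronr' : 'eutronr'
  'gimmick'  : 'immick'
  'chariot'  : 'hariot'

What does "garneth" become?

Each output is the input with this applied: delete the first character.
So "garneth" becomes "arneth".

arneth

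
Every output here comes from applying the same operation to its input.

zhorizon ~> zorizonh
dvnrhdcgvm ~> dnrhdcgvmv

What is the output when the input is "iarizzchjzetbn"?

The pattern: move the first character to the end, then swap the first and last characters.
On "iarizzchjzetbn": the first step gives "arizzchjzetbni", and the second then gives "irizzchjzetbna".
(Check on "dvnrhdcgvm": → "vnrhdcgvmd" → "dnrhdcgvmv" ✓)

irizzchjzetbna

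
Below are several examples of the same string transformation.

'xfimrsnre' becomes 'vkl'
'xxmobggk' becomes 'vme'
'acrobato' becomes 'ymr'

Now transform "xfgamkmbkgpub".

Each output is the input with this applied: shift every letter 2 places backward in the alphabet (wrapping around), then keep one character in every 3, starting at position 1 (positions 1st, 4th, 7th, ...).
Applying both steps to "xfgamkmbkgpub": "vdeykikziensz", then "vykez".
(Check on "xxmobggk": → "vvkmzeei" → "vme" ✓)

vykez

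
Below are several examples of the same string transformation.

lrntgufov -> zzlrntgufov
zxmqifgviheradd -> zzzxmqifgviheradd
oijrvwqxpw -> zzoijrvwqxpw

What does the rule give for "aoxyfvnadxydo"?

zzaoxyfvnadxydo

In each case the input is transformed by: prepend "zz".
Applying that to "aoxyfvnadxydo" gives "zzaoxyfvnadxydo".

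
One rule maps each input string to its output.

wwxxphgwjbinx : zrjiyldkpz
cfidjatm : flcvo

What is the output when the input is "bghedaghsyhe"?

gfcijuajg

The transformation: delete the first 3 characters, then shift every letter 2 places forward in the alphabet (wrapping around).
Starting from "bghedaghsyhe": after the first operation, "edaghsyhe"; after the second, "gfcijuajg".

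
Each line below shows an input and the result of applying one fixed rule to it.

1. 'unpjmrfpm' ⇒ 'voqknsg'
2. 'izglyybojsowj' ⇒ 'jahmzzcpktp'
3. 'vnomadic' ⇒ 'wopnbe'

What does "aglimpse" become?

bhmjnq

Looking at the pairs, the operation is to delete the last 2 characters, then shift every letter 1 place forward in the alphabet (wrapping around).
On "aglimpse" that produces "bhmjnq".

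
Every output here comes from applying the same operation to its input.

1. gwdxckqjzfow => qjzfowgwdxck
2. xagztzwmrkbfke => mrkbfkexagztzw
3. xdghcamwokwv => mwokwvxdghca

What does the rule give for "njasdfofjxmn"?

ofjxmnnjasdf

Each output is the input with this applied: swap the front and back halves of the string.
So "njasdfofjxmn" becomes "ofjxmnnjasdf".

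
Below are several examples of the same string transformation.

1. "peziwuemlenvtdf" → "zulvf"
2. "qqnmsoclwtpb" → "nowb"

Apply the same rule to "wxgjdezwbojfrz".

In each case the input is transformed by: keep one character in every 3, starting at position 3 (positions 3rd, 6th, 9th, ...).
For "wxgjdezwbojfrz" the result is "gebf".

gebf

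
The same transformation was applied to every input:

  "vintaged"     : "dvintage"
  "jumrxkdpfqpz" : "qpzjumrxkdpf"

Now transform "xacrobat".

txacroba

Looking at the pairs, the operation is to swap the front and back halves of the string, then move the first 3 characters to the end (rotate left by 3).
Applying both steps to "xacrobat": "obatxacr", then "txacroba".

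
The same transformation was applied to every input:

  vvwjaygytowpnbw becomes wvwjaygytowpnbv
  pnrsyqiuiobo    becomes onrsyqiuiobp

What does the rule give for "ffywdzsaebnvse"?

The transformation: swap the first and last characters.
Doing the same to "ffywdzsaebnvse": "efywdzsaebnvsf".

efywdzsaebnvsf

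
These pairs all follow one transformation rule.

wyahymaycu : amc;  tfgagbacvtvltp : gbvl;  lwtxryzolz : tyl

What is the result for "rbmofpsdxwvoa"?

The rule is to keep one character in every 3, starting at position 3 (positions 3rd, 6th, 9th, ...).
For "rbmofpsdxwvoa" the result is "mpxo".

mpxo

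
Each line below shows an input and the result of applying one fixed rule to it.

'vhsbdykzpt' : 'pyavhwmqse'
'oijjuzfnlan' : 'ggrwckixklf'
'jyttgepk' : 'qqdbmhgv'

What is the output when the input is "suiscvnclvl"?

The rule is to move the first 2 characters to the end (rotate left by 2), then shift every letter 3 places backward in the alphabet (wrapping around).
On "suiscvnclvl": the first step gives "iscvnclvlsu", and the second then gives "fpzskzisipr".

fpzskzisipr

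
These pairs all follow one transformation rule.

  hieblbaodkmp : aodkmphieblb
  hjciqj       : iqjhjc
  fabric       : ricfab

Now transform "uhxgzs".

Each output is the input with this applied: swap the front and back halves of the string.
"uhxgzs" → "gzsuhx".

gzsuhx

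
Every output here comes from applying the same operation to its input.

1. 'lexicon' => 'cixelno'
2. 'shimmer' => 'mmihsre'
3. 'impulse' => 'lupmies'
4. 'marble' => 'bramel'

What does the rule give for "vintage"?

atniveg

The pattern: reverse the string, then move the first 2 characters to the end (rotate left by 2).
Doing the same to "vintage": "atniveg".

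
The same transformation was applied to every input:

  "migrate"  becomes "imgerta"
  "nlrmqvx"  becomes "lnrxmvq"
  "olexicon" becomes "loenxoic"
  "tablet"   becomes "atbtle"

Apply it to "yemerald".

Each output is the input with this applied: move the first character to the end, then take characters alternately from the front and the back (1st, last, 2nd, 2nd-last, ...).
Working it through for "yemerald": intermediate "emeraldy", final "eymdelra".

eymdelra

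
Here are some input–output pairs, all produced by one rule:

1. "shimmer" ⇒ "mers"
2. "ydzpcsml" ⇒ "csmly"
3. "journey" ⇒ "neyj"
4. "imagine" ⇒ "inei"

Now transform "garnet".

etg

The transformation: move the first character to the end, then delete the first 3 characters.
So "garnet" becomes "etg".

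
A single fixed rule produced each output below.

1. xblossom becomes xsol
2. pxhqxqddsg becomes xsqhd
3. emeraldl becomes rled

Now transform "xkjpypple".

What's happening: sort the characters into reverse alphabetical order, then keep every other character starting from the first (positions 1st, 3rd, 5th, ...).
So "xkjpypple" becomes "yppke".

yppke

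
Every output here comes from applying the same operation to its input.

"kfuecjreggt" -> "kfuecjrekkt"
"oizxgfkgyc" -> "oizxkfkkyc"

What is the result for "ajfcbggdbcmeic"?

What's happening: replace every "g" with "k".
On "ajfcbggdbcmeic" that produces "ajfcbkkdbcmeic".

ajfcbkkdbcmeic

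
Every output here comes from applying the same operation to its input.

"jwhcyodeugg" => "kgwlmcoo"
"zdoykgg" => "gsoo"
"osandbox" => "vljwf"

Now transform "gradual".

lcit

In each case the input is transformed by: delete the first 3 characters, then shift every letter 8 places forward in the alphabet (wrapping around).
On "gradual": the first step gives "dual", and the second then gives "lcit".
(Check on "jwhcyodeugg": → "cyodeugg" → "kgwlmcoo" ✓)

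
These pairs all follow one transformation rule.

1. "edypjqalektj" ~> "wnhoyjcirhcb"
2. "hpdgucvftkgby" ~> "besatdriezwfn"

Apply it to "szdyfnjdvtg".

Each output is the input with this applied: shift every letter 2 places backward in the alphabet (wrapping around), then move the first 2 characters to the end (rotate left by 2).
Applying that to "szdyfnjdvtg" gives "bwdlhbtreqx".

bwdlhbtreqx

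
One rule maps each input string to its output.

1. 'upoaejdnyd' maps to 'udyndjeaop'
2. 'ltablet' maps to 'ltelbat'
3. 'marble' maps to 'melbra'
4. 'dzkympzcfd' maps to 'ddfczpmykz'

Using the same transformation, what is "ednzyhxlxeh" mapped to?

ehexlxhyznd

The rule is to reverse the string, then move the last character to the front.
For "ednzyhxlxeh", step one produces "hexlxhyznde"; step two turns that into "ehexlxhyznd".
(Check on "marble": → "elbram" → "melbra" ✓)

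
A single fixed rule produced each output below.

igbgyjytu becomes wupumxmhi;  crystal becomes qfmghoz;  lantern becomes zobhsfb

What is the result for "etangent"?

What's happening: shift every letter 12 places backward in the alphabet (wrapping around).
Doing the same to "etangent": "shobusbh".

shobusbh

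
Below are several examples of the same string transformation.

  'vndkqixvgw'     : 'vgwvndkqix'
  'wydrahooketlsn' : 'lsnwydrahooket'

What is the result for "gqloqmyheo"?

heogqloqmy

Looking at the pairs, the operation is to move the last 3 characters to the front (rotate right by 3).
For "gqloqmyheo" the result is "heogqloqmy".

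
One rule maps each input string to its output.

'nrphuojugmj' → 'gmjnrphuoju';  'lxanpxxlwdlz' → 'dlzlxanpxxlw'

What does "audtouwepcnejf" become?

ejfaudtouwepcn

The rule is to move the last 3 characters to the front (rotate right by 3).
"audtouwepcnejf" → "ejfaudtouwepcn".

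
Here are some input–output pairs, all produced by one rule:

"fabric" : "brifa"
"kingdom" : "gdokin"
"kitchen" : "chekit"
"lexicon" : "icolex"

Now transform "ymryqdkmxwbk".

xwbymryqdkm

Each output is the input with this applied: delete the last character, then move the last 3 characters to the front (rotate right by 3).
Applying both steps to "ymryqdkmxwbk": "ymryqdkmxwb", then "xwbymryqdkm".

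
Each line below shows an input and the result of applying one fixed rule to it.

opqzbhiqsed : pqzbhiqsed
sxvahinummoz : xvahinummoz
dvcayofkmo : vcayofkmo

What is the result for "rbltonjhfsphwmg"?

bltonjhfsphwmg

What's happening: delete the first character.
"rbltonjhfsphwmg" → "bltonjhfsphwmg".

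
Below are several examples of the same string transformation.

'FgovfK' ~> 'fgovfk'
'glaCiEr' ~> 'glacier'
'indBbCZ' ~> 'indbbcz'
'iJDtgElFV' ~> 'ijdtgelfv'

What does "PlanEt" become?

planet

In each case the input is transformed by: convert every letter to lowercase.
For "PlanEt" the result is "planet".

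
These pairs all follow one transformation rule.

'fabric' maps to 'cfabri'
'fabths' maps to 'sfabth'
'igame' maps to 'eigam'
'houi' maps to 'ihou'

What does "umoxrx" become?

xumoxr

What's happening: move the last character to the front.
Applying that to "umoxrx" gives "xumoxr".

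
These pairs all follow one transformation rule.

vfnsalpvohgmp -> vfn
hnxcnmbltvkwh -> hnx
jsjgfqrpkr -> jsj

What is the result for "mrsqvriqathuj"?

mrs

What's happening: keep only the first 3 characters.
For "mrsqvriqathuj" the result is "mrs".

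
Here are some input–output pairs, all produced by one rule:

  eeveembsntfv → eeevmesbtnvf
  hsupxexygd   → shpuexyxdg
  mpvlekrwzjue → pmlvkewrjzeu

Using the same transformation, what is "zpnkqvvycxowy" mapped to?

pzknvqyvxcwoy

What's happening: swap each adjacent pair of characters (1↔2, 3↔4, ...).
"zpnkqvvycxowy" → "pzknvqyvxcwoy".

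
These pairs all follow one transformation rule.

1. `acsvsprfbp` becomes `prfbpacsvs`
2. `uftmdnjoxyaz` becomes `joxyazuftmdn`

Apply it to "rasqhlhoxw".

The transformation: swap the front and back halves of the string.
Doing the same to "rasqhlhoxw": "lhoxwrasqh".

lhoxwrasqh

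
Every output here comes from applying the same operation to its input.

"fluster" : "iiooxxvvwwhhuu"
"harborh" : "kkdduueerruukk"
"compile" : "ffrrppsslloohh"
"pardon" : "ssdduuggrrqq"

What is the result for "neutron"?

qqhhxxwwuurrqq

What's happening: double every character, then shift every letter 3 places forward in the alphabet (wrapping around).
On "neutron" that produces "qqhhxxwwuurrqq".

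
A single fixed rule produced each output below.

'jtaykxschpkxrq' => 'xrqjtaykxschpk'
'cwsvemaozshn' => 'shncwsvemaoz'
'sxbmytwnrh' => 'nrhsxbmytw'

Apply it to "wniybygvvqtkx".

Looking at the pairs, the operation is to move the last 3 characters to the front (rotate right by 3).
Applying that to "wniybygvvqtkx" gives "tkxwniybygvvq".

tkxwniybygvvq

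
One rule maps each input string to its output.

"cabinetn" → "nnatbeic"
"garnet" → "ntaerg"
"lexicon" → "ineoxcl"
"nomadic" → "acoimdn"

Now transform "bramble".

merlabb

The pattern: take characters alternately from the front and the back (1st, last, 2nd, 2nd-last, ...), then swap the first and last characters.
Doing the same to "bramble": "merlabb".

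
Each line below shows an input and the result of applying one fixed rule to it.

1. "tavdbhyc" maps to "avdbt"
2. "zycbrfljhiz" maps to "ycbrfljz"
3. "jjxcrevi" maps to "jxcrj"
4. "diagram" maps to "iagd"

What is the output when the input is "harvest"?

arvh

The rule is to delete the last 3 characters, then move the first character to the end.
For "harvest" the result is "arvh".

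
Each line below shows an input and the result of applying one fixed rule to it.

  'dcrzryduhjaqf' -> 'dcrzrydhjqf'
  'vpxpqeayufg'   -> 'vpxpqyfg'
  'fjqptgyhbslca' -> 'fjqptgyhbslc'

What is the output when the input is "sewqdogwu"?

The transformation: remove every vowel.
Applying that to "sewqdogwu" gives "swqdgw".

swqdgw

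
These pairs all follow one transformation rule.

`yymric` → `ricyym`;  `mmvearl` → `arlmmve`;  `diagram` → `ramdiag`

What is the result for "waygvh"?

The rule is to move the last 3 characters to the front (rotate right by 3).
For "waygvh" the result is "gvhway".

gvhway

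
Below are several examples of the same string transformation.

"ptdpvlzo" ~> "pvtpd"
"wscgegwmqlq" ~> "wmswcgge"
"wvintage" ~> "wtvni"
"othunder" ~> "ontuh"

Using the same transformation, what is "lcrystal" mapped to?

The transformation: delete the last 3 characters, then take characters alternately from the front and the back (1st, last, 2nd, 2nd-last, ...).
So "lcrystal" becomes "lscyr".

lscyr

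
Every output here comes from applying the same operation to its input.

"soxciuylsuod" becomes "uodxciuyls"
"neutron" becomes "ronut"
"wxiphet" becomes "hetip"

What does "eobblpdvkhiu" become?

hiubblpdvk

In each case the input is transformed by: delete the first 2 characters, then move the last 3 characters to the front (rotate right by 3).
Starting from "eobblpdvkhiu": after the first operation, "bblpdvkhiu"; after the second, "hiubblpdvk".
(Check on "wxiphet": → "iphet" → "hetip" ✓)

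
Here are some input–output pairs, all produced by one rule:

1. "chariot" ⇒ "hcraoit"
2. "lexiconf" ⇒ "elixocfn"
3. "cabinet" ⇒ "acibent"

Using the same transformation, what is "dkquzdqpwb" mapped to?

Rule — swap each adjacent pair of characters (1↔2, 3↔4, ...).
So "dkquzdqpwb" becomes "kduqdzpqbw".

kduqdzpqbw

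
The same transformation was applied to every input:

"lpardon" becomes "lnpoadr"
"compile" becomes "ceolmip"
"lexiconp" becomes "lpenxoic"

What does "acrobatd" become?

The pattern: take characters alternately from the front and the back (1st, last, 2nd, 2nd-last, ...).
On "acrobatd" that produces "adctraob".

adctraob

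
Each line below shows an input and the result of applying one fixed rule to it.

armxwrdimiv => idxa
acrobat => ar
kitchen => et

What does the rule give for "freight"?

What's happening: reverse the string, then keep one character in every 3, starting at position 2 (positions 2nd, 5th, 8th, ...).
Applying both steps to "freight": "thgierf", then "he".

he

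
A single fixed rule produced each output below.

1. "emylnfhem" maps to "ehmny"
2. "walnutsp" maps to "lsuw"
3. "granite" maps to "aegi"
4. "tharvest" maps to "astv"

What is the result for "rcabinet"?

The rule is to keep every other character starting from the first (positions 1st, 3rd, 5th, ...), then sort the characters into alphabetical order.
"rcabinet" → "raie" → "aeir".

aeir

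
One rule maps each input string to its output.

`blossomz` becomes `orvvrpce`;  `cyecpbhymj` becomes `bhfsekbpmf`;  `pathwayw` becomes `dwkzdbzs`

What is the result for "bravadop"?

udydgrse

The pattern: move the first character to the end, then shift every letter 3 places forward in the alphabet (wrapping around).
Working it through for "bravadop": intermediate "ravadopb", final "udydgrse".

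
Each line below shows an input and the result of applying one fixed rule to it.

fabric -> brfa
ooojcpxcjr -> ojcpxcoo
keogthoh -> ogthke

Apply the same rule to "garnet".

rnga

The rule is to delete the last 2 characters, then move the first 2 characters to the end (rotate left by 2).
Applying both steps to "garnet": "garn", then "rnga".
(Check on "ooojcpxcjr": → "ooojcpxc" → "ojcpxcoo" ✓)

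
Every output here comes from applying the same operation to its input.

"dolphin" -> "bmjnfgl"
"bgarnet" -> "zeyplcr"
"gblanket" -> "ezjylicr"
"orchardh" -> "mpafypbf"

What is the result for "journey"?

Rule — shift every letter 2 places backward in the alphabet (wrapping around).
So "journey" becomes "hmsplcw".

hmsplcw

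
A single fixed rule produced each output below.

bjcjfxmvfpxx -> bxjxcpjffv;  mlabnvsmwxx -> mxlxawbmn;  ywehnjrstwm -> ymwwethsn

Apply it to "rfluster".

rrfelt

What's happening: take characters alternately from the front and the back (1st, last, 2nd, 2nd-last, ...), then delete the last 2 characters.
On "rfluster" that produces "rrfelt".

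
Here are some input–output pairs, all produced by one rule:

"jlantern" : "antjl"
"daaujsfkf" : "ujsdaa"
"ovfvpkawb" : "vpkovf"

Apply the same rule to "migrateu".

In each case the input is transformed by: delete the last 3 characters, then move the last 3 characters to the front (rotate right by 3).
Applying both steps to "migrateu": "migra", then "grami".

grami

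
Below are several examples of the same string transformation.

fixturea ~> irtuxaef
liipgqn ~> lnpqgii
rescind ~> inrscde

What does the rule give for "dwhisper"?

What's happening: sort the characters into alphabetical order, then move the first 3 characters to the end (rotate left by 3).
"dwhisper" → "dehiprsw" → "iprswdeh".

iprswdeh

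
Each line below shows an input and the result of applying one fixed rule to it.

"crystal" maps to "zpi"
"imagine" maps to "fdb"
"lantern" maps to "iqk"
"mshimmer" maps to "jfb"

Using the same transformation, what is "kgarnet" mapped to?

In each case the input is transformed by: keep one character in every 3, starting at position 1 (positions 1st, 4th, 7th, ...), then shift every letter 3 places backward in the alphabet (wrapping around).
For "kgarnet", step one produces "krt"; step two turns that into "hoq".
(Check on "imagine": → "ige" → "fdb" ✓)

hoq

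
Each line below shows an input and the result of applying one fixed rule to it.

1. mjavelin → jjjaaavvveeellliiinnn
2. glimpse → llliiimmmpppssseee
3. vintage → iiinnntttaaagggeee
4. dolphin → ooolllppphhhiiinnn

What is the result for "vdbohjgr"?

dddbbbooohhhjjjgggrrr

Rule — delete the first character, then repeat every character 3 times.
Doing the same to "vdbohjgr": "dddbbbooohhhjjjgggrrr".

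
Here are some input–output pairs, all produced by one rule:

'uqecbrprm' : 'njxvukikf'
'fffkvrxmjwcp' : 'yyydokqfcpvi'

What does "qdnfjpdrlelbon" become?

jwgyciwkexeuhg

Rule — shift every letter 7 places backward in the alphabet (wrapping around).
Doing the same to "qdnfjpdrlelbon": "jwgyciwkexeuhg".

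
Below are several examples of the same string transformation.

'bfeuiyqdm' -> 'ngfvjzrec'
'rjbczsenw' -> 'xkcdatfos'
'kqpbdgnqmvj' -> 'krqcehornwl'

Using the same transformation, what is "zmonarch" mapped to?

The rule is to swap the first and last characters, then shift every letter 1 place forward in the alphabet (wrapping around).
Applying both steps to "zmonarch": "hmonarcz", then "inpobsda".

inpobsda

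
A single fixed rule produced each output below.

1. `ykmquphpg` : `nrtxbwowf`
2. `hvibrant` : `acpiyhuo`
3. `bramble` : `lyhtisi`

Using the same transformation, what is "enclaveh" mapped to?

oujshcll

The pattern: shift every letter 7 places forward in the alphabet (wrapping around), then swap the first and last characters.
Applying both steps to "enclaveh": "lujshclo", then "oujshcll".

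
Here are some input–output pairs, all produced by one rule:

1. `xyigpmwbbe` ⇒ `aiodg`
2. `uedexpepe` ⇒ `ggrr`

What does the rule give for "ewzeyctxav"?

ygezx

Rule — shift every letter 2 places forward in the alphabet (wrapping around), then keep every other character starting from the second (positions 2nd, 4th, 6th, ...).
Applying both steps to "ewzeyctxav": "gybgaevzcx", then "ygezx".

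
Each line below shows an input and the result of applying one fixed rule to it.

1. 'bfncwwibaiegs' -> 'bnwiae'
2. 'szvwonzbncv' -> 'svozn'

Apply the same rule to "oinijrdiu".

The rule is to swap each adjacent pair of characters (1↔2, 3↔4, ...), then keep every other character starting from the second (positions 2nd, 4th, 6th, ...).
"oinijrdiu" → "onjd".
(Check on "bfncwwibaiegs": → "fbcnwwbiiages" → "bnwiae" ✓)

onjd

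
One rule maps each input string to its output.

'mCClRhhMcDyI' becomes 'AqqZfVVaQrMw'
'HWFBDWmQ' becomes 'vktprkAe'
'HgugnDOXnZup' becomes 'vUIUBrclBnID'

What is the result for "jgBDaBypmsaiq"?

XUprOpMDAGOWE

The pattern: shift every letter 12 places backward in the alphabet (wrapping around), then flip the case of every letter.
Applying both steps to "jgBDaBypmsaiq": "xuPRoPmdagowe", then "XUprOpMDAGOWE".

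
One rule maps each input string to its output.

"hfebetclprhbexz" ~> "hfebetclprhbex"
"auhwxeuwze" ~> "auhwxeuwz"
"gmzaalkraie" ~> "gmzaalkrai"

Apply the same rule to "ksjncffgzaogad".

In each case the input is transformed by: delete the last character.
For "ksjncffgzaogad" the result is "ksjncffgzaoga".

ksjncffgzaoga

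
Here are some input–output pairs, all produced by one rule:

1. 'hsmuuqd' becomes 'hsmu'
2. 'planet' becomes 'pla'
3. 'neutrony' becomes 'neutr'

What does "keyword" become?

What's happening: delete the last 3 characters.
So "keyword" becomes "keyw".

keyw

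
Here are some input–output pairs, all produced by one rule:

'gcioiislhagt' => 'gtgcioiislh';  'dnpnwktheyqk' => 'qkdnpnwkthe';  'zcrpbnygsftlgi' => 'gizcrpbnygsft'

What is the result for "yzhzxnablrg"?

rgyzhzxnab

The transformation: move the last 3 characters to the front (rotate right by 3), then delete the first character.
Working it through for "yzhzxnablrg": intermediate "lrgyzhzxnab", final "rgyzhzxnab".
(Check on "dnpnwktheyqk": → "yqkdnpnwkthe" → "qkdnpnwkthe" ✓)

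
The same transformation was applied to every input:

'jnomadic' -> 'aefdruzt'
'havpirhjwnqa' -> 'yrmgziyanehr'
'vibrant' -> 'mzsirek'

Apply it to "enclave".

The transformation: shift every letter 9 places backward in the alphabet (wrapping around).
Applying that to "enclave" gives "vetcrmv".

vetcrmv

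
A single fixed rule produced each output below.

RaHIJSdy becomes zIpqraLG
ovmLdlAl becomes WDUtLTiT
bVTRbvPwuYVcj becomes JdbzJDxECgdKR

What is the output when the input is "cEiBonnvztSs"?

The rule is to shift every letter 8 places forward in the alphabet (wrapping around), then flip the case of every letter.
For "cEiBonnvztSs", step one produces "kMqJwvvdhbAa"; step two turns that into "KmQjWVVDHBaA".

KmQjWVVDHBaA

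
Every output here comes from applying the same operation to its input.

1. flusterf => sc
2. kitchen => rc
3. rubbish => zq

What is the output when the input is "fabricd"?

za

In each case the input is transformed by: shift every letter 2 places backward in the alphabet (wrapping around), then keep one character in every 3, starting at position 3 (positions 3rd, 6th, 9th, ...).
Working it through for "fabricd": intermediate "dyzpgab", final "za".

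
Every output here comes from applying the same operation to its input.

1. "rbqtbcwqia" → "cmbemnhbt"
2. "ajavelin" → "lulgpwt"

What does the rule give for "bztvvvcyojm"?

mkegggnjzu

Each output is the input with this applied: shift every letter 11 places forward in the alphabet (wrapping around), then delete the last character.
Applying both steps to "bztvvvcyojm": "mkegggnjzux", then "mkegggnjzu".
(Check on "rbqtbcwqia": → "cmbemnhbtl" → "cmbemnhbt" ✓)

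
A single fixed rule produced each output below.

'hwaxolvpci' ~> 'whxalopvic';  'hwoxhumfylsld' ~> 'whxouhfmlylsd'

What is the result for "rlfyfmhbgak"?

What's happening: swap each adjacent pair of characters (1↔2, 3↔4, ...).
Applying that to "rlfyfmhbgak" gives "lryfmfbhagk".

lryfmfbhagk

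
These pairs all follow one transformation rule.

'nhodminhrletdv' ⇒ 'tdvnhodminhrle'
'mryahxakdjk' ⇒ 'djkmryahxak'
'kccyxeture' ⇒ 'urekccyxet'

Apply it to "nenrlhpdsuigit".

In each case the input is transformed by: move the last 3 characters to the front (rotate right by 3).
So "nenrlhpdsuigit" becomes "gitnenrlhpdsui".

gitnenrlhpdsui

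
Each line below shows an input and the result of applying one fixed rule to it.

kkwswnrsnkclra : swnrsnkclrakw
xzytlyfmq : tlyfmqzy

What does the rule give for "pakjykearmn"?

jykearmnak

The rule is to delete the first character, then move the first 2 characters to the end (rotate left by 2).
Working it through for "pakjykearmn": intermediate "akjykearmn", final "jykearmnak".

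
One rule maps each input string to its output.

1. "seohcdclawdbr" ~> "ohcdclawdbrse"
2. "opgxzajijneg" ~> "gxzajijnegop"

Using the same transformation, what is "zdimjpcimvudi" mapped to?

imjpcimvudizd

The rule is to move the first 2 characters to the end (rotate left by 2).
"zdimjpcimvudi" → "imjpcimvudizd".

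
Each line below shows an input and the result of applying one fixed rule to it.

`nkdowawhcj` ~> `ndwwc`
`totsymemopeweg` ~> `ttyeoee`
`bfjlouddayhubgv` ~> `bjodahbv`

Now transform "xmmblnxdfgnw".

Each output is the input with this applied: keep every other character starting from the first (positions 1st, 3rd, 5th, ...).
"xmmblnxdfgnw" → "xmlxfn".

xmlxfn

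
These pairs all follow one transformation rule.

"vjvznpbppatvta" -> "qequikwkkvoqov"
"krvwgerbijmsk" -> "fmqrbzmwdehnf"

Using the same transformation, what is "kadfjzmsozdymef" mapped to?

fvyaeuhnjuythza

Rule — shift every letter 5 places backward in the alphabet (wrapping around).
So "kadfjzmsozdymef" becomes "fvyaeuhnjuythza".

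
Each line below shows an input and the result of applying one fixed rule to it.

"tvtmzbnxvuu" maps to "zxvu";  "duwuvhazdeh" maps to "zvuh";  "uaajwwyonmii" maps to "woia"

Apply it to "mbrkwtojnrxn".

xwjb

What's happening: keep one character in every 3, starting at position 2 (positions 2nd, 5th, 8th, ...), then sort the characters into reverse alphabetical order.
"mbrkwtojnrxn" → "bwjx" → "xwjb".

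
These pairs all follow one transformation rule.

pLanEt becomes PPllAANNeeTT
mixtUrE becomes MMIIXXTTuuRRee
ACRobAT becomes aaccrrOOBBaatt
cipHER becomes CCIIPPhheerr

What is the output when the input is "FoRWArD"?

The rule is to double every character, then flip the case of every letter.
Starting from "FoRWArD": after the first operation, "FFooRRWWAArrDD"; after the second, "ffOOrrwwaaRRdd".
(Check on "pLanEt": → "ppLLaannEEtt" → "PPllAANNeeTT" ✓)

ffOOrrwwaaRRdd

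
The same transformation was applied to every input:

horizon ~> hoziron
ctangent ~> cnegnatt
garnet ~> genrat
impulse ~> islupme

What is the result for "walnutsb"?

wstunlab

In each case the input is transformed by: reverse the string, then swap the first and last characters.
For "walnutsb" the result is "wstunlab".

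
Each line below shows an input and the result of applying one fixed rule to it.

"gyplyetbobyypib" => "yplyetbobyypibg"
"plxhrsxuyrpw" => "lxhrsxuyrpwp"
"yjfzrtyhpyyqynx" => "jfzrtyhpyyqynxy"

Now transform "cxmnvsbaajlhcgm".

The pattern: move the first character to the end.
Doing the same to "cxmnvsbaajlhcgm": "xmnvsbaajlhcgmc".

xmnvsbaajlhcgmc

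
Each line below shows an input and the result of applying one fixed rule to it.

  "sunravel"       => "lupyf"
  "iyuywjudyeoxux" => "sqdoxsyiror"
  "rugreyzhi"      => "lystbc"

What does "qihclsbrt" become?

wfmvln

The transformation: delete the first 3 characters, then shift every letter 6 places backward in the alphabet (wrapping around).
Working it through for "qihclsbrt": intermediate "clsbrt", final "wfmvln".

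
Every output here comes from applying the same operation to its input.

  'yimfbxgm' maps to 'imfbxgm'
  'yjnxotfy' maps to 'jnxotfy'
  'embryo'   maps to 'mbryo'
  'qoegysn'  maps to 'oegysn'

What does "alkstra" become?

lkstra

In each case the input is transformed by: delete the first character.
Doing the same to "alkstra": "lkstra".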